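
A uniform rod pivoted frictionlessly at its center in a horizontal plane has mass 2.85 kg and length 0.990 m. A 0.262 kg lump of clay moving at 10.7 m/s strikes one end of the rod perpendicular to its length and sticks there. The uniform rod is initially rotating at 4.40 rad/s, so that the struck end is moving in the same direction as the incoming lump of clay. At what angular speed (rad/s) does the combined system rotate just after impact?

The axle reaction passes through the pivot and exerts no torque about it; angular momentum about the pivot is conserved through the impact.
I_p = (1/12)(2.85)(0.990)² = 0.2328 kg·m². Taking the sense of the lump of clay's angular momentum as positive, L_{lump} = m v R = (0.262)(10.7)(0.990/2) = 1.388 kg·m²/s.
L_i = +I_p ω_p + m v R = +(0.2328)(4.40) + 1.388 = 2.412 kg·m²/s.
After sticking, I_f = I_p + m R² = 0.2328 + (0.262)(0.990/2)² = 0.2970 kg·m².
ω_f = L_i / I_f = 2.412 / 0.2970 = 8.122 rad/s.

|ω_f| ≈ 8.12 rad/s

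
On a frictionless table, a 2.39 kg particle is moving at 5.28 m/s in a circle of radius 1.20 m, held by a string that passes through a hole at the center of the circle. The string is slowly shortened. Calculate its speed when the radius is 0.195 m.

The only horizontal force on the mass is along the cord (radial), so it exerts no torque about the hole and angular momentum m v r is conserved.
v₂ = v₁ r₁ / r₂ = (5.28)(1.20) / (0.195) = 32.49 m/s.

v₂ ≈ 32.5 m/s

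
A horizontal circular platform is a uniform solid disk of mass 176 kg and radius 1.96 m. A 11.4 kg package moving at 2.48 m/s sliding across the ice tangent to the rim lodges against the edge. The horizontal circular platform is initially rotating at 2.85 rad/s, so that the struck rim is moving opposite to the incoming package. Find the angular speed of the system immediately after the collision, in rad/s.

|ω_f| ≈ 2.38 rad/s

About the central axle the impulsive forces during the collision are internal, so angular momentum about that axis is conserved.
I_p = ½(176)(1.96)² = 338.1 kg·m². Taking the sense of the package's angular momentum as positive, L_{package} = m v R = (11.4)(2.48)(1.96) = 55.41 kg·m²/s.
L_i = −I_p ω_p + m v R = −(338.1)(2.85) + 55.41 = -908.1 kg·m²/s.
After sticking, I_f = I_p + m R² = 338.1 + (11.4)(1.96)² = 381.9 kg·m².
ω_f = L_i / I_f = -908.1 / 381.9 = -2.378 rad/s.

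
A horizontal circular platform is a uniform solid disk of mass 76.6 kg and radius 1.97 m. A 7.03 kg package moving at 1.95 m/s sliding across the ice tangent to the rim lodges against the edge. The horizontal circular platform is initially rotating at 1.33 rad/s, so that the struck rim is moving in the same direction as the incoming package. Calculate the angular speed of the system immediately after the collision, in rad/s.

|ω_f| ≈ 1.28 rad/s

The axle reaction passes through the central axle and exerts no torque about it; angular momentum about the central axle is conserved through the impact.
I_p = ½(76.6)(1.97)² = 148.6 kg·m². Taking the sense of the package's angular momentum as positive, L_{package} = m v R = (7.03)(1.95)(1.97) = 27.01 kg·m²/s.
L_i = +I_p ω_p + m v R = +(148.6)(1.33) + 27.01 = 224.7 kg·m²/s.
After sticking, I_f = I_p + m R² = 148.6 + (7.03)(1.97)² = 175.9 kg·m².
ω_f = L_i / I_f = 224.7 / 175.9 = 1.277 rad/s.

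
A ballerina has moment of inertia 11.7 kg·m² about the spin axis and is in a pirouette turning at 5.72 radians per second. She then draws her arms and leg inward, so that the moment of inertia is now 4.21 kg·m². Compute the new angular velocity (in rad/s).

No external torque acts about the spin axis, so angular momentum is conserved.
ω₂ = I₁ω₁ / I₂ = (11.70)(5.72 rad/s) / (4.210) = 15.90 rad/s.

ω₂ ≈ 15.9 rad/s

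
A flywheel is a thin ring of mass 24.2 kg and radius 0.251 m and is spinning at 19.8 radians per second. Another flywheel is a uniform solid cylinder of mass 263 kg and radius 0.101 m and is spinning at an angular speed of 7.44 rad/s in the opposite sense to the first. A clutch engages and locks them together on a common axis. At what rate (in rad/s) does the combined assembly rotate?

No external torque acts about the common axis, so total angular momentum is conserved.
Moments of inertia: I_A = (24.2)(0.251)² = 1.525 kg·m²; I_B = ½(263)(0.101)² = 1.341 kg·m².
Taking A's sense as positive: L = (1.525)(19.8) − (1.341)(7.44) = 20.21 kg·m²·rad/s.
Combined I = 1.525 + 1.341 = 2.866 kg·m².
ω_f = L / I = 20.21 / 2.866 = 7.051 rad/s.

|ω_f| ≈ 7.05 rad/s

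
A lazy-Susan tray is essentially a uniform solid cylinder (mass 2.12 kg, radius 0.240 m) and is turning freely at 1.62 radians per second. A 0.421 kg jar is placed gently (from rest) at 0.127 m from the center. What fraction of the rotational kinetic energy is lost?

No external torque acts about the center; L_before = L_after.
I_p = ½(2.12)(0.240)² = 0.06106 kg·m².
Added inertia Σmr² = (0.421)(0.127)² = 0.006790 kg·m²; I_f = 0.06106 + 0.006790 = 0.06785 kg·m².
ω_f = I_p ω_i / I_f = (0.06106)(1.62) / 0.06785 = 1.458 rad/s.
KE_i = ½(0.06106)(1.620 rad/s)² = 0.08012 J; KE_f = ½(0.06785)(1.458)² = 0.07210 J.
Fraction lost = 0.1001.

fraction ≈ 0.100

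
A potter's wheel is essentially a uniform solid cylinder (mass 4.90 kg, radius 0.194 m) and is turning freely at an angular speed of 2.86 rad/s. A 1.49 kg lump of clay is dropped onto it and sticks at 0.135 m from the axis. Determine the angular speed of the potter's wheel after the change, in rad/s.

The added mass arrives with no angular momentum about the axis, and any external torque about the axis is negligible, so the system's angular momentum is conserved.
I_p = ½(4.90)(0.194)² = 0.09221 kg·m².
Added inertia Σmr² = (1.49)(0.135)² = 0.02716 kg·m²; I_f = 0.09221 + 0.02716 = 0.1194 kg·m².
ω_f = I_p ω_i / I_f = (0.09221)(2.86) / 0.1194 = 2.209 rad/s.

ω_f ≈ 2.21 rad/s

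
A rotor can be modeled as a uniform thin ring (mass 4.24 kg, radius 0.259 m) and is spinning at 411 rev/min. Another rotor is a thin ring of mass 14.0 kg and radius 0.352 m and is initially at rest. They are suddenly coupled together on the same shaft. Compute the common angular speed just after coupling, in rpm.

|ω_f| ≈ 57.9 rpm

The coupling torques are internal; angular momentum about the shared axis is conserved.
Moments of inertia: I_A = (4.24)(0.259)² = 0.2844 kg·m²; I_B = (14.0)(0.352)² = 1.735 kg·m².
Taking A's sense as positive: L = (0.2844)(411) = 116.9 kg·m²·rpm.
Combined I = 0.2844 + 1.735 = 2.019 kg·m².
ω_f = L / I = 116.9 / 2.019 = 57.90 rpm.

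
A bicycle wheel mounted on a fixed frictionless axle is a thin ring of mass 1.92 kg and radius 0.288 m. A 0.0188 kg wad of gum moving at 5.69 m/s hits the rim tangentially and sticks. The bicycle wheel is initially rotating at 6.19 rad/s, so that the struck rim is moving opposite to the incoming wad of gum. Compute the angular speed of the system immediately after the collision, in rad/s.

The axle reaction passes through the axle and exerts no torque about it; angular momentum about the axle is conserved through the impact.
I_p = (1.92)(0.288)² = 0.1593 kg·m². Taking the sense of the wad of gum's angular momentum as positive, L_{wad} = m v R = (0.0188)(5.69)(0.288) = 0.03081 kg·m²/s.
L_i = −I_p ω_p + m v R = −(0.1593)(6.19) + 0.03081 = -0.9550 kg·m²/s.
After sticking, I_f = I_p + m R² = 0.1593 + (0.0188)(0.288)² = 0.1608 kg·m².
ω_f = L_i / I_f = -0.9550 / 0.1608 = -5.938 rad/s.

|ω_f| ≈ 5.94 rad/s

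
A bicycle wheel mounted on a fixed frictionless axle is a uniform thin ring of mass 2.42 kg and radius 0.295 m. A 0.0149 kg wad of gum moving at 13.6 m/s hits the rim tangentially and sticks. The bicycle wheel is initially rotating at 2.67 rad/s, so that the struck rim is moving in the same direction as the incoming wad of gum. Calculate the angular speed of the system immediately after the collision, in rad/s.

|ω_f| ≈ 2.94 rad/s

About the axle the impulsive forces during the collision are internal, so angular momentum about that axis is conserved.
I_p = (2.42)(0.295)² = 0.2106 kg·m². Taking the sense of the wad of gum's angular momentum as positive, L_{wad} = m v R = (0.0149)(13.6)(0.295) = 0.05978 kg·m²/s.
L_i = +I_p ω_p + m v R = +(0.2106)(2.67) + 0.05978 = 0.6221 kg·m²/s.
After sticking, I_f = I_p + m R² = 0.2106 + (0.0149)(0.295)² = 0.2119 kg·m².
ω_f = L_i / I_f = 0.6221 / 0.2119 = 2.936 rad/s.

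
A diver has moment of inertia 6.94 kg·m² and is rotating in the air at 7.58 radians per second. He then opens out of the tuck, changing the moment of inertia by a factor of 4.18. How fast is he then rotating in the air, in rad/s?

With no external torque about the axis, L is conserved: I₁ω₁ = I₂ω₂.
I₂ = 4.18 × 6.94 = 29.01 kg·m².
ω₂ = I₁ω₁ / I₂ = (6.940)(7.58 rad/s) / (29.01) = 1.813 rad/s.

ω₂ ≈ 1.81 rad/s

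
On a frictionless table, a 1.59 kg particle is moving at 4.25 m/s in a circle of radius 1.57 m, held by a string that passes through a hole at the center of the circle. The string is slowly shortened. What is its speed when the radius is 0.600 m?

v₂ ≈ 11.1 m/s

The only horizontal force on the mass is along the cord (radial), so it exerts no torque about the hole and angular momentum m v r is conserved.
v₂ = v₁ r₁ / r₂ = (4.25)(1.57) / (0.600) = 11.12 m/s.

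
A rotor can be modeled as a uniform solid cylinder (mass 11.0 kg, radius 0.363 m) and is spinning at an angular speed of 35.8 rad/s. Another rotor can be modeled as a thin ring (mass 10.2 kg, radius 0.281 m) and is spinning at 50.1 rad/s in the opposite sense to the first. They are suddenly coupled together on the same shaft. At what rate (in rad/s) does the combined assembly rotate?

The coupling torques are internal; angular momentum about the shared axis is conserved.
Moments of inertia: I_A = ½(11.0)(0.363)² = 0.7247 kg·m²; I_B = (10.2)(0.281)² = 0.8054 kg·m².
Taking A's sense as positive: L = (0.7247)(35.8) − (0.8054)(50.1) = -14.41 kg·m²·rad/s.
Combined I = 0.7247 + 0.8054 = 1.530 kg·m².
ω_f = L / I = -14.41 / 1.530 = -9.414 rad/s.

|ω_f| ≈ 9.41 rad/s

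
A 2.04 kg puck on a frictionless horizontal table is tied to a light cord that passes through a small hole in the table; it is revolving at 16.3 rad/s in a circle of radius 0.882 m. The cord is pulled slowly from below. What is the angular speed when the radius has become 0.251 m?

ω₂ ≈ 201 rad/s

No torque about the axis ⇒ m r₁² ω₁ = m r₂² ω₂.
ω₂ = ω₁ (r₁/r₂)² = (16.3)(0.882/0.251)² = 201.3 rad/s.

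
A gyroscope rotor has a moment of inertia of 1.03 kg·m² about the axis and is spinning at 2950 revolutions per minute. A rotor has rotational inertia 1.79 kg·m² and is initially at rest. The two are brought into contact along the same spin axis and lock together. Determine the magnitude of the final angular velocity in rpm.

|ω_f| ≈ 1080 rpm

No external torque acts about the common axis, so total angular momentum is conserved.
Taking A's sense as positive: L = (1.030)(2950) = 3039 kg·m²·rpm.
Combined I = 1.030 + 1.790 = 2.820 kg·m².
ω_f = L / I = 3039 / 2.820 = 1077 rpm.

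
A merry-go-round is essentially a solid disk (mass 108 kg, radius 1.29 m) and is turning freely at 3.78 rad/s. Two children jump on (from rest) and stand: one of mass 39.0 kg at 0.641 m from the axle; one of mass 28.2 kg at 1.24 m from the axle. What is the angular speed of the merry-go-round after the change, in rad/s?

The added mass arrives with no angular momentum about the axle, and any external torque about the axle is negligible, so the system's angular momentum is conserved.
I_p = ½(108)(1.29)² = 89.86 kg·m².
Added inertia Σmr² = (39.0)(0.641)² + (28.2)(1.24)² = 59.38 kg·m²; I_f = 89.86 + 59.38 = 149.2 kg·m².
ω_f = I_p ω_i / I_f = (89.86)(3.78) / 149.2 = 2.276 rad/s.

ω_f ≈ 2.28 rad/s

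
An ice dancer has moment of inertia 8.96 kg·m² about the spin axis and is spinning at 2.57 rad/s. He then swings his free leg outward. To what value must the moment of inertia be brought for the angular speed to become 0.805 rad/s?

Angular momentum about the spin axis is conserved since the torque about it is zero.
I₂ = I₁ω₁ / ω₂ = (8.96)(2.57) / (0.805) = 28.61 kg·m².

I₂ ≈ 28.6 kg·m²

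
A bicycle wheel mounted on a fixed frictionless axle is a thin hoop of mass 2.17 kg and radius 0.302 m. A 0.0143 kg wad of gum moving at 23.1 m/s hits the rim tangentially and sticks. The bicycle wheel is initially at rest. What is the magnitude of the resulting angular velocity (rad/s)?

|ω_f| ≈ 0.501 rad/s

The axle reaction passes through the axle and exerts no torque about it; angular momentum about the axle is conserved through the impact.
I_p = (2.17)(0.302)² = 0.1979 kg·m². Taking the sense of the wad of gum's angular momentum as positive, L_{wad} = m v R = (0.0143)(23.1)(0.302) = 0.09976 kg·m²/s.
L_i = 0 + 0.09976 = 0.09976 kg·m²/s.
After sticking, I_f = I_p + m R² = 0.1979 + (0.0143)(0.302)² = 0.1992 kg·m².
ω_f = L_i / I_f = 0.09976 / 0.1992 = 0.5008 rad/s.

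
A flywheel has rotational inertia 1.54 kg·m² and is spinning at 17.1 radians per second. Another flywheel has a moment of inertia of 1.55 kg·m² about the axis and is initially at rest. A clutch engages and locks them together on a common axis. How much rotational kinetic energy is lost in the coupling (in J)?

No external torque acts about the common axis, so total angular momentum is conserved.
Taking A's sense as positive: L = (1.540)(17.1) = 26.33 kg·m²·rad/s.
Combined I = 1.540 + 1.550 = 3.090 kg·m².
ω_f = L / I = 26.33 / 3.090 = 8.522 rad/s.
KE_i = ½ΣIω² = 225.2 J; KE_f = ½(3.090)(8.522)² = 112.2 J.

ΔKE lost ≈ 113 J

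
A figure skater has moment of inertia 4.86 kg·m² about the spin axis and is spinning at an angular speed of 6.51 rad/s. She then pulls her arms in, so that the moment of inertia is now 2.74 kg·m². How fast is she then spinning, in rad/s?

ω₂ ≈ 11.5 rad/s

No external torque acts about the spin axis, so angular momentum is conserved.
ω₂ = I₁ω₁ / I₂ = (4.860)(6.51 rad/s) / (2.740) = 11.55 rad/s.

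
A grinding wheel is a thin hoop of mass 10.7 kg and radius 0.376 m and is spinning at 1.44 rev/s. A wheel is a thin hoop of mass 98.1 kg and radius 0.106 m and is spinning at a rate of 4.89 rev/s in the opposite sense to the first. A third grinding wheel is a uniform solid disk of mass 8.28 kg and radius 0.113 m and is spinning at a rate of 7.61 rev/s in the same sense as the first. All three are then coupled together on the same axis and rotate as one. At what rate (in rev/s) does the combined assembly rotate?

|ω_f| ≈ 1.05 rev/s

No external torque acts about the common axis, so total angular momentum is conserved.
Moments of inertia: I_A = (10.7)(0.376)² = 1.513 kg·m²; I_B = (98.1)(0.106)² = 1.102 kg·m²; I_C = ½(8.28)(0.113)² = 0.05286 kg·m².
Taking A's sense as positive: L = (1.513)(1.44) − (1.102)(4.89) + (0.05286)(7.61) = -2.809 kg·m²·rev/s.
Combined I = 1.513 + 1.102 + 0.05286 = 2.668 kg·m².
ω_f = L / I = -2.809 / 2.668 = -1.053 rev/s.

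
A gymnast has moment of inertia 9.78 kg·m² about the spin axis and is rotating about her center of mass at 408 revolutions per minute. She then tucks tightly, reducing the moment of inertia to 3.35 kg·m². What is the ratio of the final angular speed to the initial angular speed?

With no external torque about the axis, L is conserved: I₁ω₁ = I₂ω₂.
ω₂/ω₁ = I₁/I₂ = 9.780 / 3.350 = 2.919.

ω₂/ω₁ ≈ 2.92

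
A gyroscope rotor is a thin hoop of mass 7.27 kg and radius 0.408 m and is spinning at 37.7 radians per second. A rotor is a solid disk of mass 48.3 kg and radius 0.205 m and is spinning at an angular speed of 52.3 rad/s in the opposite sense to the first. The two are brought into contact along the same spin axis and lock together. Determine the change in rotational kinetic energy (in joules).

No external torque acts about the common axis, so total angular momentum is conserved.
Moments of inertia: I_A = (7.27)(0.408)² = 1.210 kg·m²; I_B = ½(48.3)(0.205)² = 1.015 kg·m².
Taking A's sense as positive: L = (1.210)(37.7) − (1.015)(52.3) = -7.455 kg·m²·rad/s.
Combined I = 1.210 + 1.015 = 2.225 kg·m².
ω_f = L / I = -7.455 / 2.225 = -3.350 rad/s.
KE_i = ½ΣIω² = 2248 J; KE_f = ½(2.225)(3.350)² = 12.49 J.

ΔKE ≈ -2240 J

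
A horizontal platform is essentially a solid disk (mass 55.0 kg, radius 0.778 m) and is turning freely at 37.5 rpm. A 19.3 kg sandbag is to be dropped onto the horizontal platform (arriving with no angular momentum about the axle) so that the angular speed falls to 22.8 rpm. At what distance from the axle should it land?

r ≈ 0.746 m

No external torque acts about the axle; L_before = L_after.
I_p = ½(55.0)(0.778)² = 16.65 kg·m².
I_p ω_i = (I_p + m r²) ω_f ⇒ m r² = I_p(ω_i/ω_f − 1) = 16.65(37.5/22.8 − 1) = 10.73 kg·m².
r = √(10.73/19.3) = 0.7457 m.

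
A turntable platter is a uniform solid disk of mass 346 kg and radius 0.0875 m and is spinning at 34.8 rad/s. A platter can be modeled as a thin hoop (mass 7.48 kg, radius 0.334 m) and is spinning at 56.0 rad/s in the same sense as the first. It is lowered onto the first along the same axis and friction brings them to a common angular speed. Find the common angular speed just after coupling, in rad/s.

|ω_f| ≈ 43.0 rad/s

The coupling torques are internal; angular momentum about the shared axis is conserved.
Moments of inertia: I_A = ½(346)(0.0875)² = 1.325 kg·m²; I_B = (7.48)(0.334)² = 0.8344 kg·m².
Taking A's sense as positive: L = (1.325)(34.8) + (0.8344)(56.0) = 92.82 kg·m²·rad/s.
Combined I = 1.325 + 0.8344 = 2.159 kg·m².
ω_f = L / I = 92.82 / 2.159 = 42.99 rad/s.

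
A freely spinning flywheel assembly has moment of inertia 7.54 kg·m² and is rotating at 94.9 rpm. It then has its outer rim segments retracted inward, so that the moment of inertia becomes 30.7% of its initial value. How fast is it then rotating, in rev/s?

ω₂ ≈ 5.15 rev/s

Angular momentum about the spin axis is conserved since the torque about it is zero.
I₂ = 0.307 × 7.54 = 2.315 kg·m².
ω₂ = I₁ω₁ / I₂ = (7.540)(94.9 rpm) / (2.315) = 309.1 rpm = 5.152 rev/s.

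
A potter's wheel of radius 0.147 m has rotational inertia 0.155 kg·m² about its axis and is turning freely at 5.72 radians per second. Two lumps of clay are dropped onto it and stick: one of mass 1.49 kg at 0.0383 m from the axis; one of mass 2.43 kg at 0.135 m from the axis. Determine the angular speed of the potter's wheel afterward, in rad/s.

ω_f ≈ 4.40 rad/s

No external torque acts about the axis; L_before = L_after.
Added inertia Σmr² = (1.49)(0.0383)² + (2.43)(0.135)² = 0.04647 kg·m²; I_f = 0.1550 + 0.04647 = 0.2015 kg·m².
ω_f = I_p ω_i / I_f = (0.1550)(5.72) / 0.2015 = 4.401 rad/s.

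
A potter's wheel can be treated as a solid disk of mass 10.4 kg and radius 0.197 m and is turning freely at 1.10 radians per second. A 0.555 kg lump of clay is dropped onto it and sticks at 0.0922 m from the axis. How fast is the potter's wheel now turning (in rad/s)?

No external torque acts about the axis; L_before = L_after.
I_p = ½(10.4)(0.197)² = 0.2018 kg·m².
Added inertia Σmr² = (0.555)(0.0922)² = 0.004718 kg·m²; I_f = 0.2018 + 0.004718 = 0.2065 kg·m².
ω_f = I_p ω_i / I_f = (0.2018)(1.10) / 0.2065 = 1.075 rad/s.

ω_f ≈ 1.07 rad/s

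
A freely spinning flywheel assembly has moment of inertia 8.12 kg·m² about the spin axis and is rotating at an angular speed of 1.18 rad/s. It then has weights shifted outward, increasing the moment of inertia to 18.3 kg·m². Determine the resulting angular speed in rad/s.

ω₂ ≈ 0.524 rad/s

No external torque acts about the spin axis, so angular momentum is conserved.
ω₂ = I₁ω₁ / I₂ = (8.120)(1.18 rad/s) / (18.30) = 0.5236 rad/s.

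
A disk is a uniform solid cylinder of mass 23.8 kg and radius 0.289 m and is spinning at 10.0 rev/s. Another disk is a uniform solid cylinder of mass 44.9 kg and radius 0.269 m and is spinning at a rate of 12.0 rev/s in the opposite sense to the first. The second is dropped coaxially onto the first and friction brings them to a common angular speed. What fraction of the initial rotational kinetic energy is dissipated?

The coupling torques are internal; angular momentum about the shared axis is conserved.
Moments of inertia: I_A = ½(23.8)(0.289)² = 0.9939 kg·m²; I_B = ½(44.9)(0.269)² = 1.625 kg·m².
Taking A's sense as positive: L = (0.9939)(10.0) − (1.625)(12.0) = -9.555 kg·m²·rev/s.
Combined I = 0.9939 + 1.625 = 2.618 kg·m².
ω_f = L / I = -9.555 / 2.618 = -3.649 rev/s.
KE_i = ½ΣIω² = 6579 J; KE_f = ½(2.618)(22.93)² = 688.3 J.
Fraction dissipated = (KE_i − KE_f)/KE_i = 0.8954.

fraction ≈ 0.895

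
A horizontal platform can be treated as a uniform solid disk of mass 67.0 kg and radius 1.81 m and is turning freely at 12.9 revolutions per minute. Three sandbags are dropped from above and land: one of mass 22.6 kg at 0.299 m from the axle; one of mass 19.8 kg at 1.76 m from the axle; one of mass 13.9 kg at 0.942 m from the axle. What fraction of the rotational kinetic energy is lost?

No external torque acts about the axle; L_before = L_after.
I_p = ½(67.0)(1.81)² = 109.7 kg·m².
Added inertia Σmr² = (22.6)(0.299)² + (19.8)(1.76)² + (13.9)(0.942)² = 75.69 kg·m²; I_f = 109.7 + 75.69 = 185.4 kg·m².
ω_f = I_p ω_i / I_f = (109.7)(12.9) / 185.4 = 7.635 rpm.
KE_i = ½(109.7)(1.351 rad/s)² = 100.1 J; KE_f = ½(185.4)(0.7995)² = 59.27 J.
Fraction lost = 0.4082.

fraction ≈ 0.408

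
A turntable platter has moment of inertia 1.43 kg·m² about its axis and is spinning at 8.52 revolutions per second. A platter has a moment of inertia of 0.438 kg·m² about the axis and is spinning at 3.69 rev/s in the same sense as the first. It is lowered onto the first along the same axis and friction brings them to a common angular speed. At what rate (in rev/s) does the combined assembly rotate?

|ω_f| ≈ 7.39 rev/s

The coupling torques are internal; angular momentum about the shared axis is conserved.
Taking A's sense as positive: L = (1.430)(8.52) + (0.4380)(3.69) = 13.80 kg·m²·rev/s.
Combined I = 1.430 + 0.4380 = 1.868 kg·m².
ω_f = L / I = 13.80 / 1.868 = 7.387 rev/s.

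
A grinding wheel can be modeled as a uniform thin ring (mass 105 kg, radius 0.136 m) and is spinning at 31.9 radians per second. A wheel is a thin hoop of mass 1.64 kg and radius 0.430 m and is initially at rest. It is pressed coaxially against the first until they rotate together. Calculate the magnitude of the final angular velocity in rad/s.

|ω_f| ≈ 27.6 rad/s

The coupling torques are internal; angular momentum about the shared axis is conserved.
Moments of inertia: I_A = (105)(0.136)² = 1.942 kg·m²; I_B = (1.64)(0.430)² = 0.3032 kg·m².
Taking A's sense as positive: L = (1.942)(31.9) = 61.95 kg·m²·rad/s.
Combined I = 1.942 + 0.3032 = 2.245 kg·m².
ω_f = L / I = 61.95 / 2.245 = 27.59 rad/s.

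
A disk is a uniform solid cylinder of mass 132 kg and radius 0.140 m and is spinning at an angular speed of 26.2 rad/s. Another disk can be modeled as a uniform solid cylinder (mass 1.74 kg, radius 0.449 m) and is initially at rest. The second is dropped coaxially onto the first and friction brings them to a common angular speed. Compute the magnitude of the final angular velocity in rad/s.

|ω_f| ≈ 23.1 rad/s

No external torque acts about the common axis, so total angular momentum is conserved.
Moments of inertia: I_A = ½(132)(0.140)² = 1.294 kg·m²; I_B = ½(1.74)(0.449)² = 0.1754 kg·m².
Taking A's sense as positive: L = (1.294)(26.2) = 33.89 kg·m²·rad/s.
Combined I = 1.294 + 0.1754 = 1.469 kg·m².
ω_f = L / I = 33.89 / 1.469 = 23.07 rad/s.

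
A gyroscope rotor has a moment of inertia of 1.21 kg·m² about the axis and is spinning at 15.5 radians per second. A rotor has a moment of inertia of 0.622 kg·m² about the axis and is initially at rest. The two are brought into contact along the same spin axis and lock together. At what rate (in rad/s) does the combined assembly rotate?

No external torque acts about the common axis, so total angular momentum is conserved.
Taking A's sense as positive: L = (1.210)(15.5) = 18.75 kg·m²·rad/s.
Combined I = 1.210 + 0.6220 = 1.832 kg·m².
ω_f = L / I = 18.75 / 1.832 = 10.24 rad/s.

|ω_f| ≈ 10.2 rad/s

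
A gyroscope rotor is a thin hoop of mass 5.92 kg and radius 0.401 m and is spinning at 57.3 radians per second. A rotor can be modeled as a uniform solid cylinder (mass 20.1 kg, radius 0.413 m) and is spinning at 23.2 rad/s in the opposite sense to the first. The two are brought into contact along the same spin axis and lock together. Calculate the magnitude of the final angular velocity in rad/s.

The coupling torques are internal; angular momentum about the shared axis is conserved.
Moments of inertia: I_A = (5.92)(0.401)² = 0.9519 kg·m²; I_B = ½(20.1)(0.413)² = 1.714 kg·m².
Taking A's sense as positive: L = (0.9519)(57.3) − (1.714)(23.2) = 14.78 kg·m²·rad/s.
Combined I = 0.9519 + 1.714 = 2.666 kg·m².
ω_f = L / I = 14.78 / 2.666 = 5.542 rad/s.

|ω_f| ≈ 5.54 rad/s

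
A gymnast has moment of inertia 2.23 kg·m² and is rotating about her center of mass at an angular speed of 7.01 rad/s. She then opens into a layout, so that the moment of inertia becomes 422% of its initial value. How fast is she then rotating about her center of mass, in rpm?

ω₂ ≈ 15.9 rpm

Angular momentum about the spin axis is conserved since the torque about it is zero.
I₂ = 4.22 × 2.23 = 9.411 kg·m².
ω₂ = I₁ω₁ / I₂ = (2.230)(7.01 rad/s) / (9.411) = 1.661 rad/s = 15.86 rpm.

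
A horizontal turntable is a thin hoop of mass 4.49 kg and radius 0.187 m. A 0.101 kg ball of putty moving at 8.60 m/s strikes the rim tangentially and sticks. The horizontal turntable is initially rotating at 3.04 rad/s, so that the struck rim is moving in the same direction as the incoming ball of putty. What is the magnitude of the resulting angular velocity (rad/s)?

About the axle the impulsive forces during the collision are internal, so angular momentum about that axis is conserved.
I_p = (4.49)(0.187)² = 0.1570 kg·m². Taking the sense of the ball of putty's angular momentum as positive, L_{ball} = m v R = (0.101)(8.60)(0.187) = 0.1624 kg·m²/s.
L_i = +I_p ω_p + m v R = +(0.1570)(3.04) + 0.1624 = 0.6397 kg·m²/s.
After sticking, I_f = I_p + m R² = 0.1570 + (0.101)(0.187)² = 0.1605 kg·m².
ω_f = L_i / I_f = 0.6397 / 0.1605 = 3.985 rad/s.

|ω_f| ≈ 3.98 rad/s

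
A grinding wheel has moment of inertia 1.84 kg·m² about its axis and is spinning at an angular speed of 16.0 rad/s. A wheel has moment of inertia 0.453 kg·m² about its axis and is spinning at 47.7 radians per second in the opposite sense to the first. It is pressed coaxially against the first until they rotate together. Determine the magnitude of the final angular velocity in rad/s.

The coupling torques are internal; angular momentum about the shared axis is conserved.
Taking A's sense as positive: L = (1.840)(16.0) − (0.4530)(47.7) = 7.832 kg·m²·rad/s.
Combined I = 1.840 + 0.4530 = 2.293 kg·m².
ω_f = L / I = 7.832 / 2.293 = 3.416 rad/s.

|ω_f| ≈ 3.42 rad/s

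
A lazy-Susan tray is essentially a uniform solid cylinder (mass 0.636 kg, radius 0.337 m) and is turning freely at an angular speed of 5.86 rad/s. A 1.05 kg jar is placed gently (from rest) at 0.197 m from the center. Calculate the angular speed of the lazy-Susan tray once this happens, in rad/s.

The added mass arrives with no angular momentum about the center, and any external torque about the center is negligible, so the system's angular momentum is conserved.
I_p = ½(0.636)(0.337)² = 0.03611 kg·m².
Added inertia Σmr² = (1.05)(0.197)² = 0.04075 kg·m²; I_f = 0.03611 + 0.04075 = 0.07686 kg·m².
ω_f = I_p ω_i / I_f = (0.03611)(5.86) / 0.07686 = 2.753 rad/s.

ω_f ≈ 2.75 rad/s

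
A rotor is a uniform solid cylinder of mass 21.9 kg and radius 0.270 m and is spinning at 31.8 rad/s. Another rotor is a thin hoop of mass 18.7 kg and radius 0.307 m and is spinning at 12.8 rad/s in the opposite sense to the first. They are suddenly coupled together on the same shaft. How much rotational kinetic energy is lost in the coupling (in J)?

ΔKE lost ≈ 546 J

The coupling torques are internal; angular momentum about the shared axis is conserved.
Moments of inertia: I_A = ½(21.9)(0.270)² = 0.7983 kg·m²; I_B = (18.7)(0.307)² = 1.762 kg·m².
Taking A's sense as positive: L = (0.7983)(31.8) − (1.762)(12.8) = 2.825 kg·m²·rad/s.
Combined I = 0.7983 + 1.762 = 2.561 kg·m².
ω_f = L / I = 2.825 / 2.561 = 1.103 rad/s.
KE_i = ½ΣIω² = 548.0 J; KE_f = ½(2.561)(1.103)² = 1.558 J.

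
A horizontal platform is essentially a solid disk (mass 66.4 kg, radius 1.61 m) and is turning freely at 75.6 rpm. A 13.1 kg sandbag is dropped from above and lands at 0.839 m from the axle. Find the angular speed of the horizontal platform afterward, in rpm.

ω_f ≈ 68.3 rpm

No external torque acts about the axle; L_before = L_after.
I_p = ½(66.4)(1.61)² = 86.06 kg·m².
Added inertia Σmr² = (13.1)(0.839)² = 9.221 kg·m²; I_f = 86.06 + 9.221 = 95.28 kg·m².
ω_f = I_p ω_i / I_f = (86.06)(75.6) / 95.28 = 68.28 rpm.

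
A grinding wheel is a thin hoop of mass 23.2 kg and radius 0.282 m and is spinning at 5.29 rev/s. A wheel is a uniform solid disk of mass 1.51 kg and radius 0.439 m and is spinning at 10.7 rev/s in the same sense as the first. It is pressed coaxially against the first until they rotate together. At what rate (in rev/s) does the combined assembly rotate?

|ω_f| ≈ 5.69 rev/s

No external torque acts about the common axis, so total angular momentum is conserved.
Moments of inertia: I_A = (23.2)(0.282)² = 1.845 kg·m²; I_B = ½(1.51)(0.439)² = 0.1455 kg·m².
Taking A's sense as positive: L = (1.845)(5.29) + (0.1455)(10.7) = 11.32 kg·m²·rev/s.
Combined I = 1.845 + 0.1455 = 1.990 kg·m².
ω_f = L / I = 11.32 / 1.990 = 5.685 rev/s.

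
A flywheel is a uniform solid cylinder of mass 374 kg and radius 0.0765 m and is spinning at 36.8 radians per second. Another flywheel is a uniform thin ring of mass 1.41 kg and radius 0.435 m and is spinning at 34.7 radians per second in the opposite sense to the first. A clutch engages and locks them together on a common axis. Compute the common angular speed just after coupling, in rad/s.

No external torque acts about the common axis, so total angular momentum is conserved.
Moments of inertia: I_A = ½(374)(0.0765)² = 1.094 kg·m²; I_B = (1.41)(0.435)² = 0.2668 kg·m².
Taking A's sense as positive: L = (1.094)(36.8) − (0.2668)(34.7) = 31.01 kg·m²·rad/s.
Combined I = 1.094 + 0.2668 = 1.361 kg·m².
ω_f = L / I = 31.01 / 1.361 = 22.79 rad/s.

|ω_f| ≈ 22.8 rad/s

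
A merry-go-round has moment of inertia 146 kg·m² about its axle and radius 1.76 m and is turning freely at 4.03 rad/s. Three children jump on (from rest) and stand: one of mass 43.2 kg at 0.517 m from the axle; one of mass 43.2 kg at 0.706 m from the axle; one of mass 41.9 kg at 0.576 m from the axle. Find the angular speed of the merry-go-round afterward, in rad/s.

ω_f ≈ 3.05 rad/s

No external torque acts about the axle; L_before = L_after.
Added inertia Σmr² = (43.2)(0.517)² + (43.2)(0.706)² + (41.9)(0.576)² = 46.98 kg·m²; I_f = 146.0 + 46.98 = 193.0 kg·m².
ω_f = I_p ω_i / I_f = (146.0)(4.03) / 193.0 = 3.049 rad/s.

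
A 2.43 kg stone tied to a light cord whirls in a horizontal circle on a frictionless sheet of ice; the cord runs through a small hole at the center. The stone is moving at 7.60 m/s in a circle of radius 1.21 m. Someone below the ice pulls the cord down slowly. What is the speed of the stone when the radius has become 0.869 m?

The only horizontal force on the mass is along the cord (radial), so it exerts no torque about the hole and angular momentum m v r is conserved.
v₂ = v₁ r₁ / r₂ = (7.60)(1.21) / (0.869) = 10.58 m/s.

v₂ ≈ 10.6 m/s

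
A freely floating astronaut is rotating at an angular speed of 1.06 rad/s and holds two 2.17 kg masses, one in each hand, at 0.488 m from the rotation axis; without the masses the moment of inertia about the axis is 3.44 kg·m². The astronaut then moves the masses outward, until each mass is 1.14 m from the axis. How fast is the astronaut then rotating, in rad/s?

ω₂ ≈ 0.522 rad/s

No external torque acts about the spin axis, so angular momentum is conserved.
I₁ = 3.44 + 2(2.17)(0.488)² = 4.474 kg·m²; I₂ = 3.44 + 2(2.17)(1.14)² = 9.080 kg·m².
ω₂ = I₁ω₁ / I₂ = (4.474)(1.06 rad/s) / (9.080) = 0.5222 rad/s.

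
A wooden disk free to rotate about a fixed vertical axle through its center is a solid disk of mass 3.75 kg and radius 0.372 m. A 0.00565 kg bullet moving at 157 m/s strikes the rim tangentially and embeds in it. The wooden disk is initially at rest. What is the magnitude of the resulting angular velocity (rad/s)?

About the axle the impulsive forces during the collision are internal, so angular momentum about that axis is conserved.
I_p = ½(3.75)(0.372)² = 0.2595 kg·m². Taking the sense of the bullet's angular momentum as positive, L_{bullet} = m v R = (0.00565)(157)(0.372) = 0.3300 kg·m²/s.
L_i = 0 + 0.3300 = 0.3300 kg·m²/s.
After sticking, I_f = I_p + m R² = 0.2595 + (0.00565)(0.372)² = 0.2603 kg·m².
ω_f = L_i / I_f = 0.3300 / 0.2603 = 1.268 rad/s.

|ω_f| ≈ 1.27 rad/s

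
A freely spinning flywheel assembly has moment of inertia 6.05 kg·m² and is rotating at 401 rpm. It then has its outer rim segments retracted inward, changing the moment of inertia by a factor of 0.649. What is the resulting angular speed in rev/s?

No external torque acts about the spin axis, so angular momentum is conserved.
I₂ = 0.649 × 6.05 = 3.926 kg·m².
ω₂ = I₁ω₁ / I₂ = (6.050)(401 rpm) / (3.926) = 617.9 rpm = 10.30 rev/s.

ω₂ ≈ 10.3 rev/s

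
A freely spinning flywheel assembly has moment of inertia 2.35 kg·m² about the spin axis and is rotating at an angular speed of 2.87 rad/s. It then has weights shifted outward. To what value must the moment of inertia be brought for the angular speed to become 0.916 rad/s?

No external torque acts about the spin axis, so angular momentum is conserved.
I₂ = I₁ω₁ / ω₂ = (2.35)(2.87) / (0.916) = 7.363 kg·m².

I₂ ≈ 7.36 kg·m²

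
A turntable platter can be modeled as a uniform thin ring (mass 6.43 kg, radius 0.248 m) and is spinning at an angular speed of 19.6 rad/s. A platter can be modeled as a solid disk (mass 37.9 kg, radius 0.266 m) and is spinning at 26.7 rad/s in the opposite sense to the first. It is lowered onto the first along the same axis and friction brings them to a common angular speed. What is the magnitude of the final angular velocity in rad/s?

No external torque acts about the common axis, so total angular momentum is conserved.
Moments of inertia: I_A = (6.43)(0.248)² = 0.3955 kg·m²; I_B = ½(37.9)(0.266)² = 1.341 kg·m².
Taking A's sense as positive: L = (0.3955)(19.6) − (1.341)(26.7) = -28.05 kg·m²·rad/s.
Combined I = 0.3955 + 1.341 = 1.736 kg·m².
ω_f = L / I = -28.05 / 1.736 = -16.15 rad/s.

|ω_f| ≈ 16.2 rad/s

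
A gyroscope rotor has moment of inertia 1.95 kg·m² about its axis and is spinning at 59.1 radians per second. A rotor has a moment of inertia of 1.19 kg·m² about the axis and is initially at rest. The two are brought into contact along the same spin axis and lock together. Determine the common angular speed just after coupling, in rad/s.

No external torque acts about the common axis, so total angular momentum is conserved.
Taking A's sense as positive: L = (1.950)(59.1) = 115.2 kg·m²·rad/s.
Combined I = 1.950 + 1.190 = 3.140 kg·m².
ω_f = L / I = 115.2 / 3.140 = 36.70 rad/s.

|ω_f| ≈ 36.7 rad/s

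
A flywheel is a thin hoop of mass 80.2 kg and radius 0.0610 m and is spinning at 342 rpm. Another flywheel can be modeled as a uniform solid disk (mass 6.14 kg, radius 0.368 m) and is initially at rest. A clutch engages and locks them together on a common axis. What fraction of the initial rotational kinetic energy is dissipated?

fraction ≈ 0.582

The coupling torques are internal; angular momentum about the shared axis is conserved.
Moments of inertia: I_A = (80.2)(0.0610)² = 0.2984 kg·m²; I_B = ½(6.14)(0.368)² = 0.4158 kg·m².
Taking A's sense as positive: L = (0.2984)(342) = 102.1 kg·m²·rpm.
Combined I = 0.2984 + 0.4158 = 0.7142 kg·m².
ω_f = L / I = 102.1 / 0.7142 = 142.9 rpm.
KE_i = ½ΣIω² = 191.4 J; KE_f = ½(0.7142)(14.97)² = 79.97 J.
Fraction dissipated = (KE_i − KE_f)/KE_i = 0.5821.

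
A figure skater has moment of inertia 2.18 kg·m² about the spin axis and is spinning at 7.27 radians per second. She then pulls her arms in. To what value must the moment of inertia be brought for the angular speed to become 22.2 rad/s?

I₂ ≈ 0.714 kg·m²

No external torque acts about the spin axis, so angular momentum is conserved.
I₂ = I₁ω₁ / ω₂ = (2.18)(7.27) / (22.2) = 0.7139 kg·m².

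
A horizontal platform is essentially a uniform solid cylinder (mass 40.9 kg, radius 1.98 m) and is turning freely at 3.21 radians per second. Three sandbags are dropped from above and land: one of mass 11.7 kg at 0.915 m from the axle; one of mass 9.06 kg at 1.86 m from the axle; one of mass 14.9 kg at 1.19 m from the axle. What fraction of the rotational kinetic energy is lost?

The added mass arrives with no angular momentum about the axle, and any external torque about the axle is negligible, so the system's angular momentum is conserved.
I_p = ½(40.9)(1.98)² = 80.17 kg·m².
Added inertia Σmr² = (11.7)(0.915)² + (9.06)(1.86)² + (14.9)(1.19)² = 62.24 kg·m²; I_f = 80.17 + 62.24 = 142.4 kg·m².
ω_f = I_p ω_i / I_f = (80.17)(3.21) / 142.4 = 1.807 rad/s.
KE_i = ½(80.17)(3.210 rad/s)² = 413.1 J; KE_f = ½(142.4)(1.807)² = 232.5 J.
Fraction lost = 0.4370.

fraction ≈ 0.437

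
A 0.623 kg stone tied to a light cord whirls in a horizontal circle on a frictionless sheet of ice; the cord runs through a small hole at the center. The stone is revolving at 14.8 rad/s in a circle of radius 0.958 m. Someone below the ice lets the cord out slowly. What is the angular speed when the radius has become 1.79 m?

ω₂ ≈ 4.24 rad/s

The constraining force is radial, so m r² ω about the center is conserved.
ω₂ = ω₁ (r₁/r₂)² = (14.8)(0.958/1.79)² = 4.239 rad/s.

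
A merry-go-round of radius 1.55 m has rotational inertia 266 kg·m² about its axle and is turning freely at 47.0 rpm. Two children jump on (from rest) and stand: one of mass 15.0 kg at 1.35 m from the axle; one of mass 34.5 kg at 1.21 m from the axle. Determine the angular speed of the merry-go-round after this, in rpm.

The added mass arrives with no angular momentum about the axle, and any external torque about the axle is negligible, so the system's angular momentum is conserved.
Added inertia Σmr² = (15.0)(1.35)² + (34.5)(1.21)² = 77.85 kg·m²; I_f = 266.0 + 77.85 = 343.8 kg·m².
ω_f = I_p ω_i / I_f = (266.0)(47.0) / 343.8 = 36.36 rpm.

ω_f ≈ 36.4 rpm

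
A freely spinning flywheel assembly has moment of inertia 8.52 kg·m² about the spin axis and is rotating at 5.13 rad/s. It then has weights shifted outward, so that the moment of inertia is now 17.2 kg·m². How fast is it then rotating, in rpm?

ω₂ ≈ 24.3 rpm

Angular momentum about the spin axis is conserved since the torque about it is zero.
ω₂ = I₁ω₁ / I₂ = (8.520)(5.13 rad/s) / (17.20) = 2.541 rad/s = 24.27 rpm.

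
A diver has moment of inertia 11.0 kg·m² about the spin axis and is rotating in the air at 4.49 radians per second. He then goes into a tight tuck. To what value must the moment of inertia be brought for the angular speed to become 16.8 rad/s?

With no external torque about the axis, L is conserved: I₁ω₁ = I₂ω₂.
I₂ = I₁ω₁ / ω₂ = (11.0)(4.49) / (16.8) = 2.940 kg·m².

I₂ ≈ 2.94 kg·m²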